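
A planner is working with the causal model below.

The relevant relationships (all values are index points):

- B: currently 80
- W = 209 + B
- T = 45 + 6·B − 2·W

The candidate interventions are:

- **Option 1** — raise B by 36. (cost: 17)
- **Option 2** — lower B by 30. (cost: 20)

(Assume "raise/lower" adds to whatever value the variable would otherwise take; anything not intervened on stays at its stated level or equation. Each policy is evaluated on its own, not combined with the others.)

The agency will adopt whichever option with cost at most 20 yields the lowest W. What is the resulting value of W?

Option 1 (B + 36):
  B = 80 + 36 = 116
  W = 209 + 116 = 325
Option 2 (B − 30):
  B = 80 − 30 = 50
  W = 209 + 50 = 259
Comparing — Option 1: W=325, Option 2: W=259. Lowest is 259 (Option 2).

259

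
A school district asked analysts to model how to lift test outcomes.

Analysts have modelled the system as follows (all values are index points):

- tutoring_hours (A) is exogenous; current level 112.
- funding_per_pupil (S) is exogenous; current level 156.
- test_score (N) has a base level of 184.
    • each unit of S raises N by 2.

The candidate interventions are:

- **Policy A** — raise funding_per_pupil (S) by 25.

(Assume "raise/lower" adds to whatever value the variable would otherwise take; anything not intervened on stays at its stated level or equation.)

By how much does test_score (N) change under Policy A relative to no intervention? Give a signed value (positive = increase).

50

Baseline:
  S = 156
  N = 184 + 2·156 = 496
Policy A (S + 25):
  S = 156 + 25 = 181
  N = 184 + 2·181 = 546
Change in N: 546 − 496 = 50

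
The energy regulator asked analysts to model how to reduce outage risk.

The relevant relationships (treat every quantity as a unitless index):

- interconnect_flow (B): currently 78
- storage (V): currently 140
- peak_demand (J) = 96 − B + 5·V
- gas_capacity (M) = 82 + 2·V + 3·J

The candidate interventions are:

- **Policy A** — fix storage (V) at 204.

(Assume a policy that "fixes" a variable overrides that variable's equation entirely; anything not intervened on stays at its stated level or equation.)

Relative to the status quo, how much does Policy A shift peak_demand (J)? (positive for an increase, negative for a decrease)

320

Baseline:
  B = 78
  V = 140
  J = 96 − 78 + 5·140 = 718
Policy A (V := 204):
  B = 78
  V = 204
  J = 96 − 78 + 5·204 = 1038
Change in J: 1038 − 718 = 320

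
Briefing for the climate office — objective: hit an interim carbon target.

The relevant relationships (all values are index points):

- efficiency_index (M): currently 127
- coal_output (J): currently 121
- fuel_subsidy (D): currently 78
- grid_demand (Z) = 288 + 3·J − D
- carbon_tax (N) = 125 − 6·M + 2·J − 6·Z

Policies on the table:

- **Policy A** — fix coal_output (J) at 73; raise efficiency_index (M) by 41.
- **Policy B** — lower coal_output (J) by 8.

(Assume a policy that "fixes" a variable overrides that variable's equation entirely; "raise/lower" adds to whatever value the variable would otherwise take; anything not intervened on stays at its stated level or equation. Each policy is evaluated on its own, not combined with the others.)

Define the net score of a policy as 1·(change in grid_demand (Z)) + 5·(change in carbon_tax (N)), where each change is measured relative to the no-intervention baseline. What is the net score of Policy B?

616

Baseline:
  M = 127
  J = 121
  D = 78
  Z = 288 + 3·121 − 78 = 573
  N = 125 − 6·127 + 2·121 − 6·573 = -3833
Policy B (J − 8):
  M = 127
  J = 121 − 8 = 113
  D = 78
  Z = 288 + 3·113 − 78 = 549
  N = 125 − 6·127 + 2·113 − 6·549 = -3705
ΔZ = 549 − 573 = -24; ΔN = -3705 − (-3833) = 128
Score = 1·(-24) + 5·128 = 616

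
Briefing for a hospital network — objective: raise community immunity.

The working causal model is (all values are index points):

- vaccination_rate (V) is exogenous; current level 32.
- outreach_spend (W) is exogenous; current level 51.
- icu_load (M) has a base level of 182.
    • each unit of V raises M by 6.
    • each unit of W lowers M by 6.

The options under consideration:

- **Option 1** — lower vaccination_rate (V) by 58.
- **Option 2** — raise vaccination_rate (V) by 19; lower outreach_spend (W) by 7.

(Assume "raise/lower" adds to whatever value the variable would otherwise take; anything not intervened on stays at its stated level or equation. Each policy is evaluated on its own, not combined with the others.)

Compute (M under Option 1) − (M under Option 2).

Option 1 (V − 58):
  V = 32 − 58 = -26
  W = 51
  M = 182 + 6·(-26) − 6·51 = -280
Option 2 (V + 19, W − 7):
  V = 32 + 19 = 51
  W = 51 − 7 = 44
  M = 182 + 6·51 − 6·44 = 224
M: -280 − 224 = -504

-504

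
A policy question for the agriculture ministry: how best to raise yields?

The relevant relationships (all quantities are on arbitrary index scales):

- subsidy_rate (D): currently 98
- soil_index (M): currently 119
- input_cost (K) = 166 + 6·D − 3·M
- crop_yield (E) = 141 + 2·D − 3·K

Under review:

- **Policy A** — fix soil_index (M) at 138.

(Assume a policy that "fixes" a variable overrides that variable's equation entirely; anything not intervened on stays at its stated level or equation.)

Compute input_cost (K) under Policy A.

Policy A (M := 138):
  D = 98
  M = 138
  K = 166 + 6·98 − 3·138 = 340

340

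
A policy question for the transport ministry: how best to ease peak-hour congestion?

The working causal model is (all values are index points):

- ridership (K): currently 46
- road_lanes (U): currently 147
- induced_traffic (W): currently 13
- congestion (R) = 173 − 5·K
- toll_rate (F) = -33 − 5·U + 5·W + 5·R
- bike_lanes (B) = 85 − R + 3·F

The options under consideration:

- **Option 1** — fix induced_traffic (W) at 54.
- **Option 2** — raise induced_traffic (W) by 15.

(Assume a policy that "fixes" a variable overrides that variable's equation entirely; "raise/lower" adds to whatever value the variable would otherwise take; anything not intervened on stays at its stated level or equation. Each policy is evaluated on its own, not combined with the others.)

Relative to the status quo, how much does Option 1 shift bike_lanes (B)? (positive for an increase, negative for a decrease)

615

Baseline:
  K = 46
  U = 147
  W = 13
  R = 173 − 5·46 = -57
  F = -33 − 5·147 + 5·13 + 5·(-57) = -988
  B = 85 − (-57) + 3·(-988) = -2822
Option 1 (W := 54):
  K = 46
  U = 147
  W = 54
  R = 173 − 5·46 = -57
  F = -33 − 5·147 + 5·54 + 5·(-57) = -783
  B = 85 − (-57) + 3·(-783) = -2207
Change in B: -2207 − (-2822) = 615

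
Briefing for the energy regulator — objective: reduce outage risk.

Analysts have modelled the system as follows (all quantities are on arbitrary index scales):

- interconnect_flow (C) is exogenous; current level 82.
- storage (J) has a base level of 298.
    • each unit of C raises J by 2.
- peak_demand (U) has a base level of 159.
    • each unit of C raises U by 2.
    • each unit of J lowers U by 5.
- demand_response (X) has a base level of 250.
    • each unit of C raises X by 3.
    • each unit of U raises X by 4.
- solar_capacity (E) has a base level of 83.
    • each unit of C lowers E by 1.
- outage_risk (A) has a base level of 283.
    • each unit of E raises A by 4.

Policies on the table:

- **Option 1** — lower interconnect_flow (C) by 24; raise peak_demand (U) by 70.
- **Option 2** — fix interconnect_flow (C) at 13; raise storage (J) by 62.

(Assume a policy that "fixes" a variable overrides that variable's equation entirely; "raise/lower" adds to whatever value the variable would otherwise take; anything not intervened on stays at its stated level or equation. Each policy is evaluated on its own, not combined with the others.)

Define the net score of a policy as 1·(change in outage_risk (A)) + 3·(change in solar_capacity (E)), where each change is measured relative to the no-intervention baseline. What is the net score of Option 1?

168

Baseline:
  C = 82
  E = 83 − 82 = 1
  A = 283 + 4·1 = 287
Option 1 (C − 24, U + 70):
  C = 82 − 24 = 58
  E = 83 − 58 = 25
  A = 283 + 4·25 = 383
ΔA = 383 − 287 = 96; ΔE = 25 − 1 = 24
Score = 1·96 + 3·24 = 168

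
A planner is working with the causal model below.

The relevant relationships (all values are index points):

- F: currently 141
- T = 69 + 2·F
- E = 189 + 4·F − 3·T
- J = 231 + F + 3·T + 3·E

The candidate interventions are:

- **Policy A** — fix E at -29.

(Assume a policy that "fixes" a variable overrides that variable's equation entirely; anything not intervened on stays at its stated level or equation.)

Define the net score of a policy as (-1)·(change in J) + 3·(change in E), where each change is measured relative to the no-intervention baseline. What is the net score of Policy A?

Baseline:
  F = 141
  T = 69 + 2·141 = 351
  E = 189 + 4·141 − 3·351 = -300
  J = 231 + 141 + 3·351 + 3·(-300) = 525
Policy A (E := -29):
  F = 141
  T = 69 + 2·141 = 351
  E = -29
  J = 231 + 141 + 3·351 + 3·(-29) = 1338
ΔJ = 1338 − 525 = 813; ΔE = -29 − (-300) = 271
Score = (-1)·813 + 3·271 = 0

0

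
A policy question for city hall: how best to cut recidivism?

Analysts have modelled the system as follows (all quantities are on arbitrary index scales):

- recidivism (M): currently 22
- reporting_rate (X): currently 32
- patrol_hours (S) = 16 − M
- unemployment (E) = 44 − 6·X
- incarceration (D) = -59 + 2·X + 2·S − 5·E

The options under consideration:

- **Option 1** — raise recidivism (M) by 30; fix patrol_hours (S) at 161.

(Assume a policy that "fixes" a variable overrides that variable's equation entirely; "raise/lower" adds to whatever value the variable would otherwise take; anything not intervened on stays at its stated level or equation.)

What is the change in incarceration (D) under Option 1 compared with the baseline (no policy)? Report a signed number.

Baseline:
  M = 22
  X = 32
  S = 16 − 22 = -6
  E = 44 − 6·32 = -148
  D = -59 + 2·32 + 2·(-6) − 5·(-148) = 733
Option 1 (M + 30, S := 161):
  M = 22 + 30 = 52
  X = 32
  S = 161
  E = 44 − 6·32 = -148
  D = -59 + 2·32 + 2·161 − 5·(-148) = 1067
Change in D: 1067 − 733 = 334

334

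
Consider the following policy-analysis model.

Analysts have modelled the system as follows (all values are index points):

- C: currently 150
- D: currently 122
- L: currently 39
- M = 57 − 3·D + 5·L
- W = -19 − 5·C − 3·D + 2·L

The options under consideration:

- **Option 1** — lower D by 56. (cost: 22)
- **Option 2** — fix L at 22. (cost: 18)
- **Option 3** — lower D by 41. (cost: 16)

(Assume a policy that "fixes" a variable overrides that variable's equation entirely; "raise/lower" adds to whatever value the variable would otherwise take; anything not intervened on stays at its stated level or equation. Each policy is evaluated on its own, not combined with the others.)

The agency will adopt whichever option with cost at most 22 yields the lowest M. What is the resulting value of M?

Option 1 (D − 56):
  D = 122 − 56 = 66
  L = 39
  M = 57 − 3·66 + 5·39 = 54
Option 2 (L := 22):
  D = 122
  L = 22
  M = 57 − 3·122 + 5·22 = -199
Option 3 (D − 41):
  D = 122 − 41 = 81
  L = 39
  M = 57 − 3·81 + 5·39 = 9
Comparing — Option 1: M=54, Option 2: M=-199, Option 3: M=9. Lowest is -199 (Option 2).

-199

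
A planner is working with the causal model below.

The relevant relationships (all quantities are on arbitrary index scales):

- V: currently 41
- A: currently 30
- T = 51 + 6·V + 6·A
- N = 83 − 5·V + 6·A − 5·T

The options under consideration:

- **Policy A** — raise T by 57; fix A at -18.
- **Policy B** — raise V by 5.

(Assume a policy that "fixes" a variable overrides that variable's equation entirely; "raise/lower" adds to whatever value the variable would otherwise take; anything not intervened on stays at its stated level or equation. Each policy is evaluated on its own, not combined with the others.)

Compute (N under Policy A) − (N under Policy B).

Policy A (T + 57, A := -18):
  V = 41
  A = -18
  T = 51 + 6·41 + 6·(-18) (+57 from intervention) = 246
  N = 83 − 5·41 + 6·(-18) − 5·246 = -1460
Policy B (V + 5):
  V = 41 + 5 = 46
  A = 30
  T = 51 + 6·46 + 6·30 = 507
  N = 83 − 5·46 + 6·30 − 5·507 = -2502
N: -1460 − (-2502) = 1042

1042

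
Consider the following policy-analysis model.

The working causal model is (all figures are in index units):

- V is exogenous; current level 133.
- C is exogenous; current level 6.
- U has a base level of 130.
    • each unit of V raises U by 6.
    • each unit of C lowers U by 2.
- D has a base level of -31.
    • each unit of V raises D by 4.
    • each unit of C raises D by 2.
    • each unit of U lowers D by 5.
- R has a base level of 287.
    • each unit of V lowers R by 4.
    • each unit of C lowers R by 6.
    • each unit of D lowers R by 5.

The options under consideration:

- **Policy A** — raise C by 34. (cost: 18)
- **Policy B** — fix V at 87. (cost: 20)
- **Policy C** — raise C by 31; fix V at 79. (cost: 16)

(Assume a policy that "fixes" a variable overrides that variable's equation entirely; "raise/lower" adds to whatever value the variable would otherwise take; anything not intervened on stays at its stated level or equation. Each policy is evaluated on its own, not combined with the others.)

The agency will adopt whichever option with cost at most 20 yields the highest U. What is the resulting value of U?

Policy A (C + 34):
  V = 133
  C = 6 + 34 = 40
  U = 130 + 6·133 − 2·40 = 848
Policy B (V := 87):
  V = 87
  C = 6
  U = 130 + 6·87 − 2·6 = 640
Policy C (C + 31, V := 79):
  V = 79
  C = 6 + 31 = 37
  U = 130 + 6·79 − 2·37 = 530
Comparing — Policy A: U=848, Policy B: U=640, Policy C: U=530. Highest is 848 (Policy A).

848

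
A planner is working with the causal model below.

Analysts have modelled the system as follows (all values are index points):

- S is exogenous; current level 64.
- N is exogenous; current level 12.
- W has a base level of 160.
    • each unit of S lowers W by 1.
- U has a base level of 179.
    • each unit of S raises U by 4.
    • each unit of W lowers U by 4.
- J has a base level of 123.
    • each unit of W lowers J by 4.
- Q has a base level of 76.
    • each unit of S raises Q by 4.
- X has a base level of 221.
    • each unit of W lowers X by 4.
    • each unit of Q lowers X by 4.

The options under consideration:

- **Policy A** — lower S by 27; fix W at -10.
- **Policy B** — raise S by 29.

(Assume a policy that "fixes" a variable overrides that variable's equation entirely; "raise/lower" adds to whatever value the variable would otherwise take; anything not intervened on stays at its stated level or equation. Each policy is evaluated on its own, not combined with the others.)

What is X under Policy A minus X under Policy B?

Policy A (S − 27, W := -10):
  S = 64 − 27 = 37
  W = -10
  Q = 76 + 4·37 = 224
  X = 221 − 4·(-10) − 4·224 = -635
Policy B (S + 29):
  S = 64 + 29 = 93
  W = 160 − 93 = 67
  Q = 76 + 4·93 = 448
  X = 221 − 4·67 − 4·448 = -1839
X: -635 − (-1839) = 1204

1204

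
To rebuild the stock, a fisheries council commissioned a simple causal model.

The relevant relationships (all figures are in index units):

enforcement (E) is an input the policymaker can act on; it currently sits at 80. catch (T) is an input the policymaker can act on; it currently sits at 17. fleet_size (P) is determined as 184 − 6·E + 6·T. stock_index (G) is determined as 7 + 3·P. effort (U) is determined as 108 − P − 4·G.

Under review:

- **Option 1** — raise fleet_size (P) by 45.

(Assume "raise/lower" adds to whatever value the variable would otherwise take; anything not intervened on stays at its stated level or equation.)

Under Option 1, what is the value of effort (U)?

Option 1 (P + 45):
  E = 80
  T = 17
  P = 184 − 6·80 + 6·17 (+45 from intervention) = -149
  G = 7 + 3·(-149) = -440
  U = 108 − (-149) − 4·(-440) = 2017

2017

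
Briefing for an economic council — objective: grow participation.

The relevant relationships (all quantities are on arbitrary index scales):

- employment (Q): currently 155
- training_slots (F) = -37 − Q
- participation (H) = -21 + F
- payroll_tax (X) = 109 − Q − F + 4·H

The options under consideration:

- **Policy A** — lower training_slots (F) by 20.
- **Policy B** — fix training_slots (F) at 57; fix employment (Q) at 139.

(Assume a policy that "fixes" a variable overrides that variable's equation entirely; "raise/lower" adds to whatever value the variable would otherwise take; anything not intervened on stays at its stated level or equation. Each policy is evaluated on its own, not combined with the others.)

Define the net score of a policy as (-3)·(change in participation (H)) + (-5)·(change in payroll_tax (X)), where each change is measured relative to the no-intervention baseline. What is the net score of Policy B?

Baseline:
  Q = 155
  F = -37 − 155 = -192
  H = -21 + (-192) = -213
  X = 109 − 155 − (-192) + 4·(-213) = -706
Policy B (F := 57, Q := 139):
  Q = 139
  F = 57
  H = -21 + 57 = 36
  X = 109 − 139 − 57 + 4·36 = 57
ΔH = 36 − (-213) = 249; ΔX = 57 − (-706) = 763
Score = (-3)·249 + (-5)·763 = -4562

-4562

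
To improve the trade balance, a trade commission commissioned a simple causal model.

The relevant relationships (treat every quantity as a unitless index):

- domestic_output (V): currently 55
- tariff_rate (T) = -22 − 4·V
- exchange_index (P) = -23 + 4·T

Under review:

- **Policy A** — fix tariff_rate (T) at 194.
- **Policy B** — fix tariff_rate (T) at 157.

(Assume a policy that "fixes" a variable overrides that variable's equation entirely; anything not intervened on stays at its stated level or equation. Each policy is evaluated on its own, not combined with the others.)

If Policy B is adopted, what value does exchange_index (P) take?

Policy B (T := 157):
  V = 55
  T = 157
  P = -23 + 4·157 = 605

605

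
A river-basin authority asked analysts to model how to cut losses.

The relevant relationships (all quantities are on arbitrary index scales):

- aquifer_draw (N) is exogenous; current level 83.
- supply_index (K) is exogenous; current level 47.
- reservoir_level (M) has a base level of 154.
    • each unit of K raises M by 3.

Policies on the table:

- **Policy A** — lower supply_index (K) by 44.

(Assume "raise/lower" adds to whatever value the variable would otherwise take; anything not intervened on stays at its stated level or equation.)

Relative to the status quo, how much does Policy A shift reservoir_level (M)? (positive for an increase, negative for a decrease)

Baseline:
  K = 47
  M = 154 + 3·47 = 295
Policy A (K − 44):
  K = 47 − 44 = 3
  M = 154 + 3·3 = 163
Change in M: 163 − 295 = -132

-132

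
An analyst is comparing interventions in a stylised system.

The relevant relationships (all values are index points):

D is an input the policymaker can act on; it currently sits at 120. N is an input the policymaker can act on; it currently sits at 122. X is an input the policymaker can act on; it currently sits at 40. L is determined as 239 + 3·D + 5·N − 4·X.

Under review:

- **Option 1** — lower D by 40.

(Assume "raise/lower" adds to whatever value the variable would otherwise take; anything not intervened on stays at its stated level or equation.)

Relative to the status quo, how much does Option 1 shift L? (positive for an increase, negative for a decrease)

Baseline:
  D = 120
  N = 122
  X = 40
  L = 239 + 3·120 + 5·122 − 4·40 = 1049
Option 1 (D − 40):
  D = 120 − 40 = 80
  N = 122
  X = 40
  L = 239 + 3·80 + 5·122 − 4·40 = 929
Change in L: 929 − 1049 = -120

-120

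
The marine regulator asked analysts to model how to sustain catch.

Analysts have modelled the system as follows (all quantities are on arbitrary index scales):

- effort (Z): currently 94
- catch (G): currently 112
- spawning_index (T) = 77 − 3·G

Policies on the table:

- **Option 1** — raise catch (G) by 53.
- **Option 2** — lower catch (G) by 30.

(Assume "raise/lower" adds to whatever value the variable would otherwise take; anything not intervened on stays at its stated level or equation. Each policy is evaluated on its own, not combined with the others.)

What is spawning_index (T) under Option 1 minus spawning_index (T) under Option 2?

Option 1 (G + 53):
  G = 112 + 53 = 165
  T = 77 − 3·165 = -418
Option 2 (G − 30):
  G = 112 − 30 = 82
  T = 77 − 3·82 = -169
T: -418 − (-169) = -249

-249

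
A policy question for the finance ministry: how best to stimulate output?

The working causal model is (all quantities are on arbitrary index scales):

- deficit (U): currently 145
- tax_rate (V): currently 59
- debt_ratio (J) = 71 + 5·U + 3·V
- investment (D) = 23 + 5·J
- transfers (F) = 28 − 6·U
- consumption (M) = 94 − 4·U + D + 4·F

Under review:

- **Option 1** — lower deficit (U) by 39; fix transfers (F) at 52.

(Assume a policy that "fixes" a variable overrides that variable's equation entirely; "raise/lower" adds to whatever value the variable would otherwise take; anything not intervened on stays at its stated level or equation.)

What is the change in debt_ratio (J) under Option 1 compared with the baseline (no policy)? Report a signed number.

-195

Baseline:
  U = 145
  V = 59
  J = 71 + 5·145 + 3·59 = 973
Option 1 (U − 39, F := 52):
  U = 145 − 39 = 106
  V = 59
  J = 71 + 5·106 + 3·59 = 778
Change in J: 778 − 973 = -195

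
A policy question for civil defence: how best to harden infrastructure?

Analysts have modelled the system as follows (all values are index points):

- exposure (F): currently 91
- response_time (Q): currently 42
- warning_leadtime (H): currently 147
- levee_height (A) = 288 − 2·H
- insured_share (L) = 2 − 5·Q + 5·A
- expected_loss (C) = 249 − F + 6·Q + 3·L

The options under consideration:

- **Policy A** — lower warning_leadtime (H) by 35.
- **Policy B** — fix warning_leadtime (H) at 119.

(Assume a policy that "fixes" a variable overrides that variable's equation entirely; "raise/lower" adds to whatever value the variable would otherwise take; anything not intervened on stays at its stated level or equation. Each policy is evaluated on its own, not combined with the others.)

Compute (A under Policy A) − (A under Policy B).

Policy A (H − 35):
  H = 147 − 35 = 112
  A = 288 − 2·112 = 64
Policy B (H := 119):
  H = 119
  A = 288 − 2·119 = 50
A: 64 − 50 = 14

14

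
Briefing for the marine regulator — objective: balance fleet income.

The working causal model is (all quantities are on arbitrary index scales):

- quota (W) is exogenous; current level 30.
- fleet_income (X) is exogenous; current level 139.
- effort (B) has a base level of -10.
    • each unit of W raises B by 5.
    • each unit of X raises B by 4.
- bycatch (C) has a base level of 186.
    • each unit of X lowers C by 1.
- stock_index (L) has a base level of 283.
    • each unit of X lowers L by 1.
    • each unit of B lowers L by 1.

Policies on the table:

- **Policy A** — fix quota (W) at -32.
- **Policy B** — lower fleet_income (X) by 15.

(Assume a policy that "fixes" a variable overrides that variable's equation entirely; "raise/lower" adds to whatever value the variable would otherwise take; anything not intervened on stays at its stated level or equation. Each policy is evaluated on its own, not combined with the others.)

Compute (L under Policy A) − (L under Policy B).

235

Policy A (W := -32):
  W = -32
  X = 139
  B = -10 + 5·(-32) + 4·139 = 386
  L = 283 − 139 − 386 = -242
Policy B (X − 15):
  W = 30
  X = 139 − 15 = 124
  B = -10 + 5·30 + 4·124 = 636
  L = 283 − 124 − 636 = -477
L: -242 − (-477) = 235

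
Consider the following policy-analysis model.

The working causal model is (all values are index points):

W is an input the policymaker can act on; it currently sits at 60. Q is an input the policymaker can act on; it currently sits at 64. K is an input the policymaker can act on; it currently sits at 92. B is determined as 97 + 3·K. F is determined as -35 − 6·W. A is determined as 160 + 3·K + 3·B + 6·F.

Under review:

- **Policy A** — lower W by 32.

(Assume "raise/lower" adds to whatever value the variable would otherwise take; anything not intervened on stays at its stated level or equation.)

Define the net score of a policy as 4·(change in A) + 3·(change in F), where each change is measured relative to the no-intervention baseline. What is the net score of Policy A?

5184

Baseline:
  W = 60
  K = 92
  B = 97 + 3·92 = 373
  F = -35 − 6·60 = -395
  A = 160 + 3·92 + 3·373 + 6·(-395) = -815
Policy A (W − 32):
  W = 60 − 32 = 28
  K = 92
  B = 97 + 3·92 = 373
  F = -35 − 6·28 = -203
  A = 160 + 3·92 + 3·373 + 6·(-203) = 337
ΔA = 337 − (-815) = 1152; ΔF = -203 − (-395) = 192
Score = 4·1152 + 3·192 = 5184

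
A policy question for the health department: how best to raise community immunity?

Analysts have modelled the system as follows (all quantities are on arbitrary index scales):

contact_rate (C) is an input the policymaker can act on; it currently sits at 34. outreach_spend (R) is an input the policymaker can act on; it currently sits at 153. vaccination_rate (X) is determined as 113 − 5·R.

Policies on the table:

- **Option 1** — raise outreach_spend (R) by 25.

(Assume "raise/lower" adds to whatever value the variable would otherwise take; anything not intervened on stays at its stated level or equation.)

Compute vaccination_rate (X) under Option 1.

Option 1 (R + 25):
  R = 153 + 25 = 178
  X = 113 − 5·178 = -777

-777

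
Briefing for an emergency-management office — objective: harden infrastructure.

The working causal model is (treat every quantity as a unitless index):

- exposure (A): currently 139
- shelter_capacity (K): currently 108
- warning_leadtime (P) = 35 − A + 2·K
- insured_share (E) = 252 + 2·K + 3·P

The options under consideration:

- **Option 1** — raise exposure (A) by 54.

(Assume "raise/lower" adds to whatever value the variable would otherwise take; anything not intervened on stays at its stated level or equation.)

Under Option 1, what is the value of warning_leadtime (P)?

Option 1 (A + 54):
  A = 139 + 54 = 193
  K = 108
  P = 35 − 193 + 2·108 = 58

58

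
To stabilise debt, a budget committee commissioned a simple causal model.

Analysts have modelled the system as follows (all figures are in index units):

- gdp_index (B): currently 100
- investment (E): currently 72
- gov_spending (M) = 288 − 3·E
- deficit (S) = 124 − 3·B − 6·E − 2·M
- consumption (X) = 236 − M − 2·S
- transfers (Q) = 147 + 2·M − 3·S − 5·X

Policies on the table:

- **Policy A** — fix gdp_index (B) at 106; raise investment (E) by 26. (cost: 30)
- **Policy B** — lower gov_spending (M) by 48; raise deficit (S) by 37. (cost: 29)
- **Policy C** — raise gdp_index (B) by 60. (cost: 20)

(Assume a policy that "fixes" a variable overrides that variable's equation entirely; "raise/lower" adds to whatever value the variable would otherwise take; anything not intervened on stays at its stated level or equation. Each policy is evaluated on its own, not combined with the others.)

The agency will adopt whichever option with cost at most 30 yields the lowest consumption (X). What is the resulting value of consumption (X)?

Policy A (B := 106, E + 26):
  B = 106
  E = 72 + 26 = 98
  M = 288 − 3·98 = -6
  S = 124 − 3·106 − 6·98 − 2·(-6) = -770
  X = 236 − (-6) − 2·(-770) = 1782
Policy B (M − 48, S + 37):
  B = 100
  E = 72
  M = 288 − 3·72 (−48 from intervention) = 24
  S = 124 − 3·100 − 6·72 − 2·24 (+37 from intervention) = -619
  X = 236 − 24 − 2·(-619) = 1450
Policy C (B + 60):
  B = 100 + 60 = 160
  E = 72
  M = 288 − 3·72 = 72
  S = 124 − 3·160 − 6·72 − 2·72 = -932
  X = 236 − 72 − 2·(-932) = 2028
Comparing — Policy A: X=1782, Policy B: X=1450, Policy C: X=2028. Lowest is 1450 (Policy B).

1450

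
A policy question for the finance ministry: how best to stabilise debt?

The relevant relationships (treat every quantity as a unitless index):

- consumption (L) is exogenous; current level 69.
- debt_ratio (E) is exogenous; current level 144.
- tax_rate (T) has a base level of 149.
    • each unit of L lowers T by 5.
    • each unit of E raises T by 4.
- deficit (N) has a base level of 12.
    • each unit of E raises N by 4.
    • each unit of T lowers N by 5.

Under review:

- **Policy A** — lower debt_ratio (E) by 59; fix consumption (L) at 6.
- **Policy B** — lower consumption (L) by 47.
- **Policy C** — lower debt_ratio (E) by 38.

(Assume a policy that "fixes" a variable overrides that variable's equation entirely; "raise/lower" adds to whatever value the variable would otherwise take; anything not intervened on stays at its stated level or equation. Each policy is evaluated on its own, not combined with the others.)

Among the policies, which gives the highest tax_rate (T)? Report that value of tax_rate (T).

615

Policy A (E − 59, L := 6):
  L = 6
  E = 144 − 59 = 85
  T = 149 − 5·6 + 4·85 = 459
Policy B (L − 47):
  L = 69 − 47 = 22
  E = 144
  T = 149 − 5·22 + 4·144 = 615
Policy C (E − 38):
  L = 69
  E = 144 − 38 = 106
  T = 149 − 5·69 + 4·106 = 228
Comparing — Policy A: T=459, Policy B: T=615, Policy C: T=228. Highest is 615 (Policy B).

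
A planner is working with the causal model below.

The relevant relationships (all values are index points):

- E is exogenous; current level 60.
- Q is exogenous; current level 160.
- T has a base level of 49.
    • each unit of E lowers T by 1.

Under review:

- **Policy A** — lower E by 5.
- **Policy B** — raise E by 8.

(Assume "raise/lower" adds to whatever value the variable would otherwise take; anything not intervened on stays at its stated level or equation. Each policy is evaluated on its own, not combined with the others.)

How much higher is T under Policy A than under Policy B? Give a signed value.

13

Policy A (E − 5):
  E = 60 − 5 = 55
  T = 49 − 55 = -6
Policy B (E + 8):
  E = 60 + 8 = 68
  T = 49 − 68 = -19
T: -6 − (-19) = 13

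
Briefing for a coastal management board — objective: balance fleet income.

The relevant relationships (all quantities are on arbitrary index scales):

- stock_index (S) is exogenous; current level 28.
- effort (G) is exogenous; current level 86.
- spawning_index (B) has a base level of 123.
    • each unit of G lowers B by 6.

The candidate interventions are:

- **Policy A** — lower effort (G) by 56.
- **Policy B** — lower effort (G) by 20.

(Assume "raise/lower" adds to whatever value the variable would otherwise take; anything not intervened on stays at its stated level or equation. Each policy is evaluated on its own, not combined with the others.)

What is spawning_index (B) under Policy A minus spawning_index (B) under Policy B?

Policy A (G − 56):
  G = 86 − 56 = 30
  B = 123 − 6·30 = -57
Policy B (G − 20):
  G = 86 − 20 = 66
  B = 123 − 6·66 = -273
B: -57 − (-273) = 216

216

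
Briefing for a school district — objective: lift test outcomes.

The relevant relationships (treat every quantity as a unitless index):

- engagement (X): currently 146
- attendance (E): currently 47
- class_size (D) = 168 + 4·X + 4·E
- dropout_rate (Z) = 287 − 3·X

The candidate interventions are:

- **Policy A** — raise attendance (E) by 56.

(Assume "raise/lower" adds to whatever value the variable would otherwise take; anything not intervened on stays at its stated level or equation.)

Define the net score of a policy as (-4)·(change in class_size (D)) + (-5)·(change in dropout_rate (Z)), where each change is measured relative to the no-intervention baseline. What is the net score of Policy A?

Baseline:
  X = 146
  E = 47
  D = 168 + 4·146 + 4·47 = 940
  Z = 287 − 3·146 = -151
Policy A (E + 56):
  X = 146
  E = 47 + 56 = 103
  D = 168 + 4·146 + 4·103 = 1164
  Z = 287 − 3·146 = -151
ΔD = 1164 − 940 = 224; ΔZ = -151 − (-151) = 0
Score = (-4)·224 + (-5)·0 = -896

-896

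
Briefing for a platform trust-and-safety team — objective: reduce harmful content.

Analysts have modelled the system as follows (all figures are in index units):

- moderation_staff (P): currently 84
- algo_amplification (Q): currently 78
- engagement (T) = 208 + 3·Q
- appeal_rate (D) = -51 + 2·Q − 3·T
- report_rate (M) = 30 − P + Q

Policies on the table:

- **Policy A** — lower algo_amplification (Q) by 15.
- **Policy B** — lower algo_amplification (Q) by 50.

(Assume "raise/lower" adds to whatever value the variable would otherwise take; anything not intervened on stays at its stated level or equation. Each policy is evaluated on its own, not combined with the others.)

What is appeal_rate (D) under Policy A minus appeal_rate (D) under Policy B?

-245

Policy A (Q − 15):
  Q = 78 − 15 = 63
  T = 208 + 3·63 = 397
  D = -51 + 2·63 − 3·397 = -1116
Policy B (Q − 50):
  Q = 78 − 50 = 28
  T = 208 + 3·28 = 292
  D = -51 + 2·28 − 3·292 = -871
D: -1116 − (-871) = -245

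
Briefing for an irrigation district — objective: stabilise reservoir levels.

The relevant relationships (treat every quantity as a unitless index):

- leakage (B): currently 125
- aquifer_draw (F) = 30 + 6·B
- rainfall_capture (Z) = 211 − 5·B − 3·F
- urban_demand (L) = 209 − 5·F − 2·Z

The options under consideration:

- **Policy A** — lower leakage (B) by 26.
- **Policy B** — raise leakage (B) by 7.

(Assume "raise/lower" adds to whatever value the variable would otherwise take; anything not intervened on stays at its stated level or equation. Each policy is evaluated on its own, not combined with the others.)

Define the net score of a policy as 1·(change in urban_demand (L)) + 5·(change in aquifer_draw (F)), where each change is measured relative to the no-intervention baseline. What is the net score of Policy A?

-1196

Baseline:
  B = 125
  F = 30 + 6·125 = 780
  Z = 211 − 5·125 − 3·780 = -2754
  L = 209 − 5·780 − 2·(-2754) = 1817
Policy A (B − 26):
  B = 125 − 26 = 99
  F = 30 + 6·99 = 624
  Z = 211 − 5·99 − 3·624 = -2156
  L = 209 − 5·624 − 2·(-2156) = 1401
ΔL = 1401 − 1817 = -416; ΔF = 624 − 780 = -156
Score = 1·(-416) + 5·(-156) = -1196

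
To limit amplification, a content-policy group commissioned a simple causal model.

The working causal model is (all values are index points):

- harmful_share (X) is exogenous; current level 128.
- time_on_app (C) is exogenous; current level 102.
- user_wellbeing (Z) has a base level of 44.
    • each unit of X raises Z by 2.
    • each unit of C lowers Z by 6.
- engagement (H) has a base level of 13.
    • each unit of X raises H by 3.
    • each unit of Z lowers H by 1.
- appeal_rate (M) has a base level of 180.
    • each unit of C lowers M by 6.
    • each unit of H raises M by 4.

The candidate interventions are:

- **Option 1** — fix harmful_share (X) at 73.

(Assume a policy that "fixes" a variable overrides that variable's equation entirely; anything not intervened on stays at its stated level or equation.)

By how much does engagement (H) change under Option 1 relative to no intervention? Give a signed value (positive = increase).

-55

Baseline:
  X = 128
  C = 102
  Z = 44 + 2·128 − 6·102 = -312
  H = 13 + 3·128 − (-312) = 709
Option 1 (X := 73):
  X = 73
  C = 102
  Z = 44 + 2·73 − 6·102 = -422
  H = 13 + 3·73 − (-422) = 654
Change in H: 654 − 709 = -55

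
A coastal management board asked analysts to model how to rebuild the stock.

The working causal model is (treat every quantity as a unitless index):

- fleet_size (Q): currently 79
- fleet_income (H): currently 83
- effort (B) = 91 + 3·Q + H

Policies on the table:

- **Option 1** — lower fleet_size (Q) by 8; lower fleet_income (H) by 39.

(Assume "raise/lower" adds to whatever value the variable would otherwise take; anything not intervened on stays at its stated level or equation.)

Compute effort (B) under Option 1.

Option 1 (Q − 8, H − 39):
  Q = 79 − 8 = 71
  H = 83 − 39 = 44
  B = 91 + 3·71 + 44 = 348

348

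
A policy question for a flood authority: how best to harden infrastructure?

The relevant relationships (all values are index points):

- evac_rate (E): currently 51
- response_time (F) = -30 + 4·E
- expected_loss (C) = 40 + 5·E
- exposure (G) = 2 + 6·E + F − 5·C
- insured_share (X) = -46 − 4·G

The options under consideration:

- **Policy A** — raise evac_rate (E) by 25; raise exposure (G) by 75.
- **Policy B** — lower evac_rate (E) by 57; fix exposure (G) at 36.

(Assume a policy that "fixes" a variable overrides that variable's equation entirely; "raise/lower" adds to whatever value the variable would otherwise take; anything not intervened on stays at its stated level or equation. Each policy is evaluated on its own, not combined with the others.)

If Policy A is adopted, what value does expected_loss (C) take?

Policy A (E + 25, G + 75):
  E = 51 + 25 = 76
  C = 40 + 5·76 = 420

420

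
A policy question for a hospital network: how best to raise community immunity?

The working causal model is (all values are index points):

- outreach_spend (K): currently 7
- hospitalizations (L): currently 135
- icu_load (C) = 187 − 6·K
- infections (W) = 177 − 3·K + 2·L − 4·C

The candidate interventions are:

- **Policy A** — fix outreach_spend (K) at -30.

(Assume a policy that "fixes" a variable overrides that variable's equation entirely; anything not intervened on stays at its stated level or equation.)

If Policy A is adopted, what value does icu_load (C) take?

Policy A (K := -30):
  K = -30
  C = 187 − 6·(-30) = 367

367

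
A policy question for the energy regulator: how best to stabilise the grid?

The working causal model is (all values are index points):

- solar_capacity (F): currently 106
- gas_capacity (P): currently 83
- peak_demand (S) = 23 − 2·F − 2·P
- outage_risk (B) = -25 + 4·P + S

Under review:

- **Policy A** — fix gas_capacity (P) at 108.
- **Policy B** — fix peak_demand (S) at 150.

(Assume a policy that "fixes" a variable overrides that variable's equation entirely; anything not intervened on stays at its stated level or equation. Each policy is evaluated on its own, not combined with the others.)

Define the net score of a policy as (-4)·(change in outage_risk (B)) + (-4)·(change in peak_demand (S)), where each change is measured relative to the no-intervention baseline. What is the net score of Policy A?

0

Baseline:
  F = 106
  P = 83
  S = 23 − 2·106 − 2·83 = -355
  B = -25 + 4·83 + (-355) = -48
Policy A (P := 108):
  F = 106
  P = 108
  S = 23 − 2·106 − 2·108 = -405
  B = -25 + 4·108 + (-405) = 2
ΔB = 2 − (-48) = 50; ΔS = -405 − (-355) = -50
Score = (-4)·50 + (-4)·(-50) = 0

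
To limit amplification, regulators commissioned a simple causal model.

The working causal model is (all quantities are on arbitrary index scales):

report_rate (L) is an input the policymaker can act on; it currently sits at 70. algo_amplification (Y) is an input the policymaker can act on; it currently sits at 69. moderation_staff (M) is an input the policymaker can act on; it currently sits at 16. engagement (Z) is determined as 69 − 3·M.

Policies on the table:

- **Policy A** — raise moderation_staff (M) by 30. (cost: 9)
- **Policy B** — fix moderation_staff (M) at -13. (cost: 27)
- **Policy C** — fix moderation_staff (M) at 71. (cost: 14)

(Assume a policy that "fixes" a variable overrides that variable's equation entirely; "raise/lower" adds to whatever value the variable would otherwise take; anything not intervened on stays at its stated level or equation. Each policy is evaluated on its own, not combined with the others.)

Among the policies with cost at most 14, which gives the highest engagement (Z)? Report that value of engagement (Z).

-69

Policy A (M + 30):
  M = 16 + 30 = 46
  Z = 69 − 3·46 = -69
Policy C (M := 71):
  M = 71
  Z = 69 − 3·71 = -144
Comparing — Policy A: Z=-69, Policy C: Z=-144. Highest is -69 (Policy A).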